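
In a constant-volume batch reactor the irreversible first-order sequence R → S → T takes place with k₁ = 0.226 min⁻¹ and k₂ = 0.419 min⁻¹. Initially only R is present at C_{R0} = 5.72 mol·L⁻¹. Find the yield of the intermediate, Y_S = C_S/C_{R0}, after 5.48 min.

0.222

The intermediate concentration in a first-order A→B→C sequence is C_S = k₁C_{R0}(e^(−k₁t) − e^(−k₂t))/(k₂−k₁).
e^(−k₁t) = e^(−0.226×5.48) = e^(−1.238) = 0.2898; e^(−k₂t) = e^(−2.296) = 0.1006.
C_S = 0.226×5.72/(0.419−0.226) × (0.2898−0.1006) = 6.698×0.1892 = 1.267 mol·L⁻¹.
Y_S = C_S/C_{R0} = 1.267/5.72 = 0.222.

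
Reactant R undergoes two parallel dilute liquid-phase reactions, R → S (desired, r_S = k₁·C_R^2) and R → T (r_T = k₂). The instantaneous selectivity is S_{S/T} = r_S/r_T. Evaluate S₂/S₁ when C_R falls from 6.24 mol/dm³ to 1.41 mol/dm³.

0.0511

S_{S/T} = (k₁/k₂)·C_R^2, so S₂/S₁ = (C_{R,2}/C_{R,1})^2.
= (1.41/6.24)^2 = (0.2260)^2 = 0.0511.
Selectivity toward S falls as C_R falls — high-concentration operation is favoured.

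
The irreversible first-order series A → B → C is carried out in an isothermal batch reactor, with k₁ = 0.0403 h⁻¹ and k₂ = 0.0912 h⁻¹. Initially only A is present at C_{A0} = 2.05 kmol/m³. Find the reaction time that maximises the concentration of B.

16.0 h

The intermediate peaks when r₁ = r₂, i.e. k₁e^(−k₁t) = k₂e^(−k₂t), giving t_opt = ln(k₂/k₁)/(k₂−k₁).
= ln(0.0912/0.0403)/(0.0912−0.0403) = ln(2.263)/0.05090 = 0.8167/0.05090 = 16.0 h.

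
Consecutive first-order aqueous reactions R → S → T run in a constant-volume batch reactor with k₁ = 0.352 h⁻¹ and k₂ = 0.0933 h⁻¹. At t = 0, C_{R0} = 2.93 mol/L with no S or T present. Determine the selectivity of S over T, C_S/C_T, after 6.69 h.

For first-order series with pure R initially, C_S(t) = k₁C_{R0}/(k₂−k₁)·(e^(−k₁t) − e^(−k₂t)).
e^(−k₁t) = e^(−0.352×6.69) = e^(−2.355) = 0.09490; e^(−k₂t) = e^(−0.6242) = 0.5357.
C_S = 0.352×2.93/(0.0933−0.352) × (0.09490−0.5357) = (-3.987)×(-0.4408) = 1.757 mol/L.
C_R = C_{R0}e^(−k₁t) = 0.2781 mol/L, so C_T = C_{R0}−C_R−C_S = 0.8946 mol/L; C_S/C_T = 1.96.

1.96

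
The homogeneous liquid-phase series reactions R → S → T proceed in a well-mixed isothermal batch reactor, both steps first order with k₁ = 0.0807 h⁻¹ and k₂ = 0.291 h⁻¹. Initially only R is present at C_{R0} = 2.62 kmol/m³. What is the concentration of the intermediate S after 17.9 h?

The intermediate concentration in a first-order A→B→C sequence is C_S = k₁C_{R0}(e^(−k₁t) − e^(−k₂t))/(k₂−k₁).
e^(−k₁t) = e^(−0.0807×17.9) = e^(−1.445) = 0.2359; e^(−k₂t) = e^(−5.209) = 0.005468.
C_S = 0.0807×2.62/(0.291−0.0807) × (0.2359−0.005468) = 1.005×0.2304 = 0.2316 kmol/m³.

0.232 kmol/m³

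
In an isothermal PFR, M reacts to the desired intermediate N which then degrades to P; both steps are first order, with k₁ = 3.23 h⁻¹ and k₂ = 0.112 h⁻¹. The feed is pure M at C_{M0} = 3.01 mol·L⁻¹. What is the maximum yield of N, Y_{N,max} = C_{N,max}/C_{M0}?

0.886

For a first-order series the maximum intermediate yield is C_{N,max}/C_{M0} = (k₁/k₂)^[k₂/(k₂−k₁)].
= (3.23/0.112)^(0.112/(0.112−3.23)) = (28.84)^(-0.03592) = 0.8863.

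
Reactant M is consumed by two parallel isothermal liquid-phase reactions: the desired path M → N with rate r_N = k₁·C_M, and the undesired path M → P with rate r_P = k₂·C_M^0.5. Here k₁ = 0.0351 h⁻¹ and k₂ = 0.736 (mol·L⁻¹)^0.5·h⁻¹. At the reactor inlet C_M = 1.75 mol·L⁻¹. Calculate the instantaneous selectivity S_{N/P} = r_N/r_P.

S_{N/P} = r_N/r_P = (k₁·C_M)/(k₂·C_M^0.5) = (k₁/k₂)·C_M^0.5.
= (0.0351×1.750) / (0.736×1.750^0.5) = 0.06143/0.9736 = 0.0631.
Since the desired path is higher order in M, keeping C_M high (PFR or concentrated feed) favours N.

0.0631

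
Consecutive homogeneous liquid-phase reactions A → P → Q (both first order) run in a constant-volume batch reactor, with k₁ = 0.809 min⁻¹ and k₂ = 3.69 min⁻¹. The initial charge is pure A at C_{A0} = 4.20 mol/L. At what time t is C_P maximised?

0.527 min

The intermediate peaks when r₁ = r₂, i.e. k₁e^(−k₁t) = k₂e^(−k₂t), giving t_opt = ln(k₂/k₁)/(k₂−k₁).
= ln(3.69/0.809)/(3.69−0.809) = ln(4.561)/2.881 = 1.518/2.881 = 0.527 min.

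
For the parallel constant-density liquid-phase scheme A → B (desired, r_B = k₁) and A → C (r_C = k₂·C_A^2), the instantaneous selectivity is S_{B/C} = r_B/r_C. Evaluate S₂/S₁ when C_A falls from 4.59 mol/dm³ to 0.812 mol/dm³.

S_{B/C} = (k₁/k₂)·C_A^-2, so S₂/S₁ = (C_{A,2}/C_{A,1})^-2.
= (0.812/4.59)^(-2) = (0.1769)^(-2) = 32.0.

32.0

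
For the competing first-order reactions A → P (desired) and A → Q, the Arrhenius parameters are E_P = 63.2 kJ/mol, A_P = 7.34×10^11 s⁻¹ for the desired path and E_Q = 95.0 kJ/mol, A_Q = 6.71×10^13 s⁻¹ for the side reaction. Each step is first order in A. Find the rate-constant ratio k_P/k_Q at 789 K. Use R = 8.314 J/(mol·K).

With equal orders, S_{P/Q} = k_P/k_Q = (A_P/A_Q)·exp[(E_Q−E_P)/(RT)].
(E_Q−E_P)/(RT) = (95.0−63.2)×10³/(8.314×789) = 31800/6560 = 4.848.
k_P/k_Q = (7.34×10^11/6.71×10^13)·exp(4.848) = 0.01094 × 127.5 = 1.39.
Since E_P < E_Q, lowering the temperature improves selectivity toward P.

1.39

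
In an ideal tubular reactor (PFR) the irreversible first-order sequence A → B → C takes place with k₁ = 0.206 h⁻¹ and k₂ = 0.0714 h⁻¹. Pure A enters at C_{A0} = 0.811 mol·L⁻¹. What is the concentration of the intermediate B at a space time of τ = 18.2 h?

0.309 mol·L⁻¹

The intermediate concentration in a first-order A→B→C sequence is C_B = k₁C_{A0}(e^(−k₁τ) − e^(−k₂τ))/(k₂−k₁).
e^(−k₁τ) = e^(−0.206×18.2) = e^(−3.749) = 0.02354; e^(−k₂τ) = e^(−1.299) = 0.2727.
C_B = 0.206×0.811/(0.0714−0.206) × (0.02354−0.2727) = (-1.241)×(-0.2491) = 0.3092 mol·L⁻¹.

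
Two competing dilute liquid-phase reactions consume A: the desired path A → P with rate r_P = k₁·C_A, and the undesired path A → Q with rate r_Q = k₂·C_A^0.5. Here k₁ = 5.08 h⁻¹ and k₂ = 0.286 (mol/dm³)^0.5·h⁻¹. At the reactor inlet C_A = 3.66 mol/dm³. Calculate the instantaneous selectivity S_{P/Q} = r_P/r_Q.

34.0

S_{P/Q} = r_P/r_Q = (k₁·C_A)/(k₂·C_A^0.5) = (k₁/k₂)·C_A^0.5.
= (5.08×3.660) / (0.286×3.660^0.5) = 18.59/0.5472 = 34.0.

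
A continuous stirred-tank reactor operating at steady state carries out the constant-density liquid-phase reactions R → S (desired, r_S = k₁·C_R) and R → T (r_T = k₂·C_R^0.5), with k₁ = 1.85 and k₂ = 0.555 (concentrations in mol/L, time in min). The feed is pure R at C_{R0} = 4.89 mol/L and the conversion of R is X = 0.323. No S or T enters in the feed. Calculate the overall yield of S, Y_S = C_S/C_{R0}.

0.277

Exit C_R = C_{R0}(1−X) = 4.89×0.677 = 3.311 mol/L.
Rates in a CSTR are evaluated at the outlet concentration: r_S = 1.85×3.311 = 6.124, r_T = 0.555×3.311^0.5 = 1.010.
Fraction of consumed R going to S: r_S/(r_S+r_T) = 0.8585.
C_S = 0.8585·C_{R0}·X = 0.8585×4.89×0.323 = 1.36 mol/L; Y_S = C_S/C_{R0} = 0.277.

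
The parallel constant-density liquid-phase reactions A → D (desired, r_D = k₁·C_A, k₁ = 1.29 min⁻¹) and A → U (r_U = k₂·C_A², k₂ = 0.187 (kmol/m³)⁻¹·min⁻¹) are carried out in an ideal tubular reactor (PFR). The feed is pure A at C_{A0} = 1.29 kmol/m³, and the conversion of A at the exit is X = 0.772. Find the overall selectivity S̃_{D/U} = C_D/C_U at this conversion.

C_A = C_{A0}(1−X) = 0.2941 kmol/m³.
Along a PFR/batch, dC_D/dC_A = −r_D/(r_D+r_U) = −k₁/(k₁+k₂·C_A).
Integrating from C_{A0} to C_A: C_D = (1.29/0.187)·ln[(1.29+0.187·1.29)/(1.29+0.187·0.294)] = 6.898·ln(1.531/1.345) = 0.8946 kmol/m³.
C_U = (C_{A0}−C_A)−C_D = 0.1013 kmol/m³; S̃_{D/U} = 0.8946/0.1013 = 8.83.

8.83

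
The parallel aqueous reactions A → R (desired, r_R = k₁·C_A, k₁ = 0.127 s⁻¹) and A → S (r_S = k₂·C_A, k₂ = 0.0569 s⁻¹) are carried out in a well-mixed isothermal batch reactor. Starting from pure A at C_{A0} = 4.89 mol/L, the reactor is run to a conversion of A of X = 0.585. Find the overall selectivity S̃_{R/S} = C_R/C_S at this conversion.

2.23

C_A = C_{A0}(1−X) = 2.029 mol/L.
Both paths are first order in A, so the instantaneous fraction to R is constant: dC_R/d(−C_A) = k₁/(k₁+k₂) = 0.6906.
C_R = 0.6906·(C_{A0}−C_A) = 0.6906×2.861 = 1.98 mol/L.
C_S = (C_{A0}−C_A)−C_R = 0.8851 mol/L; S̃_{R/S} = 1.976/0.8851 = 2.23.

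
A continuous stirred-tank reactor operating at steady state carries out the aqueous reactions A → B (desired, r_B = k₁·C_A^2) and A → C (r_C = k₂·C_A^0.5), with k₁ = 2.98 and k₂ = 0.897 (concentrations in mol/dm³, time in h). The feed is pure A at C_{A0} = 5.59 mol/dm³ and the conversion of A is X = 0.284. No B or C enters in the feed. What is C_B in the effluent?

1.53 mol/dm³

Exit C_A = C_{A0}(1−X) = 5.59×0.716 = 4.002 mol/dm³.
A CSTR operates uniformly at the exit composition, giving r_B = 47.74 and r_C = 1.795 (each k·C_A^n at C_A = 4.002).
Fraction of consumed A going to B: r_B/(r_B+r_C) = 0.9638.
C_B = 0.9638·C_{A0}·X = 0.9638×5.59×0.284 = 1.53 mol/dm³.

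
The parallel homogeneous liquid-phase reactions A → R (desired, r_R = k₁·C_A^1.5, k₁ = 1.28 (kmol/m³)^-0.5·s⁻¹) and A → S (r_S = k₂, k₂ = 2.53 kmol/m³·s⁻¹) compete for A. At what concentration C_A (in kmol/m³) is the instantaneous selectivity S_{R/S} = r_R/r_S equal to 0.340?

0.767 kmol/m³

S_{R/S} = (k₁/k₂)·C_A^1.5 ⇒ C_A = (S·k₂/k₁)^(1/1.5).
= (0.340×2.53/1.28)^(0.6667) = (0.6720)^(0.6667) = 0.767 kmol/m³.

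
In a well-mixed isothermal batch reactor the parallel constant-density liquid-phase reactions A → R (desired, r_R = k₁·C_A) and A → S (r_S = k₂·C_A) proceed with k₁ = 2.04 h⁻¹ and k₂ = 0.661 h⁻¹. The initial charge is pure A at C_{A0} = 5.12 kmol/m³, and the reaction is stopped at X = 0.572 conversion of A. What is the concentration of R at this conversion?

C_A = C_{A0}(1−X) = 2.191 kmol/m³.
Both paths are first order in A, so the instantaneous fraction to R is constant: dC_R/d(−C_A) = k₁/(k₁+k₂) = 0.7553.
C_R = 0.7553·(C_{A0}−C_A) = 0.7553×2.929 = 2.21 kmol/m³.

2.21 kmol/m³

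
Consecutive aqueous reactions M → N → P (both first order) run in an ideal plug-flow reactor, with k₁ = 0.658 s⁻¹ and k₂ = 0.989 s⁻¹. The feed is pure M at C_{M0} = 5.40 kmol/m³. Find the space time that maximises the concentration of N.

The intermediate peaks when r₁ = r₂, i.e. k₁e^(−k₁τ) = k₂e^(−k₂τ), giving τ_opt = ln(k₂/k₁)/(k₂−k₁).
= ln(0.989/0.658)/(0.989−0.658) = ln(1.503)/0.3310 = 0.4075/0.3310 = 1.23 s.

1.23 s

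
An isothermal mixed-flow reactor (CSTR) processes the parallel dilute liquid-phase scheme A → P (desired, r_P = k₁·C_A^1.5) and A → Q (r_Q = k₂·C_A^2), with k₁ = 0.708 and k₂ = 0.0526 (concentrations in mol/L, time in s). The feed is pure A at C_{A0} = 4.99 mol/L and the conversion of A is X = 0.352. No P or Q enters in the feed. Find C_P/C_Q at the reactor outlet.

Exit C_A = C_{A0}(1−X) = 4.99×0.648 = 3.234 mol/L.
In a CSTR the entire volume is at exit conditions, so r_P = 0.708×3.234^1.5 = 4.117 and r_Q = 0.0526×3.234^2 = 0.5500.
Overall selectivity = C_P/C_Q = r_Pτ/(r_Qτ) = r_P/r_Q = 7.49.

7.49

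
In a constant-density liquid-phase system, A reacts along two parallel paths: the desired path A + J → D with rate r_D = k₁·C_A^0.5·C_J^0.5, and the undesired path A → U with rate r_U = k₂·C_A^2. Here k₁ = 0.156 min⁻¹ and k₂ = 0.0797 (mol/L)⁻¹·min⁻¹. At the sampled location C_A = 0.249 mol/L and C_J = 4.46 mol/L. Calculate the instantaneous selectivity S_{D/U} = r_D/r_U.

S_{D/U} = r_D/r_U = (k₁·C_A^0.5·C_J^0.5)/(k₂·C_A^2) = (k₁/k₂)·C_A^-1.5·C_J^0.5.
= (0.156×0.2490^0.5×4.460^0.5) / (0.0797×0.2490^2) = 0.1644/0.004941 = 33.3.

33.3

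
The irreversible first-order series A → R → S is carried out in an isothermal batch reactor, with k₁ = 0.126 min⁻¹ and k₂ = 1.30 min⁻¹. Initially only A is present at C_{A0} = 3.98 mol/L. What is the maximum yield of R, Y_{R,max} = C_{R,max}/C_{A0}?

0.0754

At the optimum, C_{R,max}/C_{A0} = (k₁/k₂)^[k₂/(k₂−k₁)].
= (0.126/1.30)^(1.30/(1.30−0.126)) = (0.09692)^(1.107) = 0.07545.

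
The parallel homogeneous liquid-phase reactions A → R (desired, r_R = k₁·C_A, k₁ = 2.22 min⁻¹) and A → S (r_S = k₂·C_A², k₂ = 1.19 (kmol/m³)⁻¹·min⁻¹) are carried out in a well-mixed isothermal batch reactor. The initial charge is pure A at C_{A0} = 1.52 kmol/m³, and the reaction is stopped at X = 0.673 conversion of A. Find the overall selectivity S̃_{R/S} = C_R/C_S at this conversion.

1.91

C_A = C_{A0}(1−X) = 0.4970 kmol/m³.
Along a PFR/batch, dC_R/dC_A = −r_R/(r_R+r_S) = −k₁/(k₁+k₂·C_A).
Integrating from C_{A0} to C_A: C_R = (2.22/1.19)·ln[(2.22+1.19·1.52)/(2.22+1.19·0.497)] = 1.866·ln(4.029/2.811) = 0.6711 kmol/m³.
C_S = (C_{A0}−C_A)−C_R = 0.3518 kmol/m³; S̃_{R/S} = 0.6711/0.3518 = 1.91.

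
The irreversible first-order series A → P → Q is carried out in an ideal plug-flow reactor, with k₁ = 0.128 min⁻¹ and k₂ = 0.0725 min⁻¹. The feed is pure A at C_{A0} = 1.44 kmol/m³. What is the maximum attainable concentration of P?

Evaluating C_P at τ_opt = ln(k₂/k₁)/(k₂−k₁) gives C_{P,max}/C_{A0} = (k₁/k₂)^[k₂/(k₂−k₁)].
= (0.128/0.0725)^(0.0725/(0.0725−0.128)) = (1.766)^(-1.306) = 0.4759.
C_{P,max} = 0.4759×1.44 = 0.685 kmol/m³.

0.685 kmol/m³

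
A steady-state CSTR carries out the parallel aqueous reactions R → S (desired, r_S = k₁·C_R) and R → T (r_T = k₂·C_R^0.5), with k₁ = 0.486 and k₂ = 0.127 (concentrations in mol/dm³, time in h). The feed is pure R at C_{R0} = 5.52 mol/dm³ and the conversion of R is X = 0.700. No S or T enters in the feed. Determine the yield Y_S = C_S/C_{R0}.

Exit C_R = C_{R0}(1−X) = 5.52×0.300 = 1.656 mol/dm³.
A CSTR operates uniformly at the exit composition, giving r_S = 0.8048 and r_T = 0.1634 (each k·C_R^n at C_R = 1.656).
Fraction of consumed R going to S: r_S/(r_S+r_T) = 0.8312.
C_S = 0.8312·C_{R0}·X = 0.8312×5.52×0.700 = 3.21 mol/dm³; Y_S = C_S/C_{R0} = 0.582.

0.582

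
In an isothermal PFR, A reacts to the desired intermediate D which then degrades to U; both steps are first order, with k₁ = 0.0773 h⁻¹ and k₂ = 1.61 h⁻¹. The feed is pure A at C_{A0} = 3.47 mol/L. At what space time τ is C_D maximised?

Setting dC_D/dτ = 0 gives τ_opt = ln(k₂/k₁)/(k₂−k₁).
= ln(1.61/0.0773)/(1.61−0.0773) = ln(20.83)/1.533 = 3.036/1.533 = 1.98 h.

1.98 h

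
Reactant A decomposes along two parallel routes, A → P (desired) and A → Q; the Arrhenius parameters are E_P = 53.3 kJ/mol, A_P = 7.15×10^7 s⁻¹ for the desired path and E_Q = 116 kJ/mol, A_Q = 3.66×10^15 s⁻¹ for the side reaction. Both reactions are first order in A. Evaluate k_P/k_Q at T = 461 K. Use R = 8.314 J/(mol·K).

0.249

k_P/k_Q = (A_P/A_Q)·exp[−(E_P−E_Q)/(RT)] = (A_P/A_Q)·exp[(E_Q−E_P)/(RT)].
(E_Q−E_P)/(RT) = (116−53.3)×10³/(8.314×461) = 62700/3833 = 16.36.
k_P/k_Q = (7.15×10^7/3.66×10^15)·exp(16.36) = 1.954×10^-8 × 1.272×10^7 = 0.249.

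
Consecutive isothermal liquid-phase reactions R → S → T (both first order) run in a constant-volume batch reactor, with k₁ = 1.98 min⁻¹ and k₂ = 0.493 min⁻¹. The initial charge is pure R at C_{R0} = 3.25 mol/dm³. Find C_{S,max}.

2.05 mol/dm³

At the optimum, C_{S,max}/C_{R0} = (k₁/k₂)^[k₂/(k₂−k₁)].
= (1.98/0.493)^(0.493/(0.493−1.98)) = (4.016)^(-0.3315) = 0.6307.
C_{S,max} = 0.6307×3.25 = 2.05 mol/dm³.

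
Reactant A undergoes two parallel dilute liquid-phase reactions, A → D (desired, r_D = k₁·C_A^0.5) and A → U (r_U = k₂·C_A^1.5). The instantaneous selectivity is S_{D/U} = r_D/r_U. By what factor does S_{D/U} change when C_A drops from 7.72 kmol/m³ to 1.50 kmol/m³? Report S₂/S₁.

S_{D/U} = (k₁/k₂)·C_A⁻¹, so S₂/S₁ = (C_{A,2}/C_{A,1})⁻¹.
= 7.72/1.50 = 5.15.
Selectivity toward D rises as C_A falls — low-concentration operation is favoured.

5.15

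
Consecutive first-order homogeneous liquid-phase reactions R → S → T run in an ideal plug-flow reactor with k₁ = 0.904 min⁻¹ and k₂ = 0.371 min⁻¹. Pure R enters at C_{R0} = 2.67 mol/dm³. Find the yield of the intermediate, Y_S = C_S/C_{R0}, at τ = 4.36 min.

0.304

The intermediate concentration in a first-order A→B→C sequence is C_S = k₁C_{R0}(e^(−k₁τ) − e^(−k₂τ))/(k₂−k₁).
e^(−k₁τ) = e^(−0.904×4.36) = e^(−3.941) = 0.01942; e^(−k₂τ) = e^(−1.618) = 0.1984.
C_S = 0.904×2.67/(0.371−0.904) × (0.01942−0.1984) = (-4.528)×(-0.1790) = 0.8104 mol/dm³.
Y_S = C_S/C_{R0} = 0.8104/2.67 = 0.304.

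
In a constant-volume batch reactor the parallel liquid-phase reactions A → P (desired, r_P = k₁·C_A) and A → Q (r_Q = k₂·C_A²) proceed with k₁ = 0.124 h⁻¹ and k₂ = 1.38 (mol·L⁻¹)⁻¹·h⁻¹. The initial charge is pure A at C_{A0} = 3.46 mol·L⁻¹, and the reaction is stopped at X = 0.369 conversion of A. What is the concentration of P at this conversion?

C_A = C_{A0}(1−X) = 2.183 mol·L⁻¹.
Along a PFR/batch, dC_P/dC_A = −r_P/(r_P+r_Q) = −k₁/(k₁+k₂·C_A).
Integrating from C_{A0} to C_A: C_P = (0.124/1.38)·ln[(0.124+1.38·3.46)/(0.124+1.38·2.18)] = 0.08986·ln(4.899/3.137) = 0.04005 mol·L⁻¹.

0.0401 mol·L⁻¹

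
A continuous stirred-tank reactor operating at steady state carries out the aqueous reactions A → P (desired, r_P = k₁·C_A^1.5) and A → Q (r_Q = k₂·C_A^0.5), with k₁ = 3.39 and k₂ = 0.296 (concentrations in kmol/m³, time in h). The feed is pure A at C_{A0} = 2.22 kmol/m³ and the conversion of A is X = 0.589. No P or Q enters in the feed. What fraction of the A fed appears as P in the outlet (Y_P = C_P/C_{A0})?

0.538

Exit C_A = C_{A0}(1−X) = 2.22×0.411 = 0.9124 kmol/m³.
Rates in a CSTR are evaluated at the outlet concentration: r_P = 3.39×0.9124^1.5 = 2.955, r_Q = 0.296×0.9124^0.5 = 0.2827.
Fraction of consumed A going to P: r_P/(r_P+r_Q) = 0.9127.
C_P = 0.9127·C_{A0}·X = 0.9127×2.22×0.589 = 1.19 kmol/m³; Y_P = C_P/C_{A0} = 0.538.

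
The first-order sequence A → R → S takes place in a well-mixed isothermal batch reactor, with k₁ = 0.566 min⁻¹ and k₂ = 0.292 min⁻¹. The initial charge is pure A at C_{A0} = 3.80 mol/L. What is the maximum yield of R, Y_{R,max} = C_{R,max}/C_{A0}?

Evaluating C_R at t_opt = ln(k₂/k₁)/(k₂−k₁) gives C_{R,max}/C_{A0} = (k₁/k₂)^[k₂/(k₂−k₁)].
= (0.566/0.292)^(0.292/(0.292−0.566)) = (1.938)^(-1.066) = 0.4940.

0.494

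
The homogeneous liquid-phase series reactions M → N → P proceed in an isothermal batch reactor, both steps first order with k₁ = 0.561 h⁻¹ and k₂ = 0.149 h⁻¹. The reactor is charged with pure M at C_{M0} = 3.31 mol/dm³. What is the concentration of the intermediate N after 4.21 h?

1.98 mol/dm³

The intermediate concentration in a first-order A→B→C sequence is C_N = k₁C_{M0}(e^(−k₁t) − e^(−k₂t))/(k₂−k₁).
e^(−k₁t) = e^(−0.561×4.21) = e^(−2.362) = 0.09425; e^(−k₂t) = e^(−0.6273) = 0.5340.
C_N = 0.561×3.31/(0.149−0.561) × (0.09425−0.5340) = (-4.507)×(-0.4398) = 1.982 mol/dm³.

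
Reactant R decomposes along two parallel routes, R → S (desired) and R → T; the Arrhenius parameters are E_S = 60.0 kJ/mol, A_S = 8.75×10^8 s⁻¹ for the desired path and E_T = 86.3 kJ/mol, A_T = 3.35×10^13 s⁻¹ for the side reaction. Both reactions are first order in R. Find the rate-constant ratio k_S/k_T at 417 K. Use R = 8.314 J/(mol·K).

0.0515

k_S/k_T = (A_S/A_T)·exp[−(E_S−E_T)/(RT)] = (A_S/A_T)·exp[(E_T−E_S)/(RT)].
(E_T−E_S)/(RT) = (86.3−60.0)×10³/(8.314×417) = 26300/3467 = 7.586.
k_S/k_T = (8.75×10^8/3.35×10^13)·exp(7.586) = 2.612×10^-5 × 1970 = 0.0515.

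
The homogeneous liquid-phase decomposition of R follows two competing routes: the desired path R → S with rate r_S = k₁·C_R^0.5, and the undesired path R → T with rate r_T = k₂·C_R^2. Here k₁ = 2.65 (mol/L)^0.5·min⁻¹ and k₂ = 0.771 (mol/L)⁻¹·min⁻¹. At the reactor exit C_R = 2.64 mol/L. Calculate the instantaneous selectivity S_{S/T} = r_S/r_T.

0.801

S_{S/T} = r_S/r_T = (k₁·C_R^0.5)/(k₂·C_R^2) = (k₁/k₂)·C_R^-1.5.
= (2.65×2.640^0.5) / (0.771×2.640^2) = 4.306/5.374 = 0.801.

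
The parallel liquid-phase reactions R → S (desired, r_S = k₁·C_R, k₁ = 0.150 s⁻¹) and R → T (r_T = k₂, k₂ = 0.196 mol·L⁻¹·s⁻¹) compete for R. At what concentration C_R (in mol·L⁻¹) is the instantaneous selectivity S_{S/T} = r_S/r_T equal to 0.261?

S_{S/T} = (k₁/k₂)·C_R ⇒ C_R = S·k₂/k₁.
= 0.261×0.196/0.150 = 0.341 mol·L⁻¹.

0.341 mol·L⁻¹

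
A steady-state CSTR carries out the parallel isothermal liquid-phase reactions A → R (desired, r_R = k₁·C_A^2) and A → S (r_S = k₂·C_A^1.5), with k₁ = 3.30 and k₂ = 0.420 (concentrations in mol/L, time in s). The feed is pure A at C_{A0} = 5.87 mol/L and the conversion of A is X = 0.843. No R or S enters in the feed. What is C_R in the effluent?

Exit C_A = C_{A0}(1−X) = 5.87×0.157 = 0.9216 mol/L.
A CSTR operates uniformly at the exit composition, giving r_R = 2.803 and r_S = 0.3716 (each k·C_A^n at C_A = 0.9216).
Fraction of consumed A going to R: r_R/(r_R+r_S) = 0.8829.
C_R = 0.8829·C_{A0}·X = 0.8829×5.87×0.843 = 4.37 mol/L.

4.37 mol/L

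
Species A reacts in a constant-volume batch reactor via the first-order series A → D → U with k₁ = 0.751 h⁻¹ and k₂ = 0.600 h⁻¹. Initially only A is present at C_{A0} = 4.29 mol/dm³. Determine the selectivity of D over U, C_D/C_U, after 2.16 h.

0.894

The intermediate concentration in a first-order A→B→C sequence is C_D = k₁C_{A0}(e^(−k₁t) − e^(−k₂t))/(k₂−k₁).
e^(−k₁t) = e^(−0.751×2.16) = e^(−1.622) = 0.1975; e^(−k₂t) = e^(−1.296) = 0.2736.
C_D = 0.751×4.29/(0.600−0.751) × (0.1975−0.2736) = (-21.34)×(-0.07615) = 1.625 mol/dm³.
C_A = C_{A0}e^(−k₁t) = 0.8472 mol/dm³, so C_U = C_{A0}−C_A−C_D = 1.818 mol/dm³; C_D/C_U = 0.894.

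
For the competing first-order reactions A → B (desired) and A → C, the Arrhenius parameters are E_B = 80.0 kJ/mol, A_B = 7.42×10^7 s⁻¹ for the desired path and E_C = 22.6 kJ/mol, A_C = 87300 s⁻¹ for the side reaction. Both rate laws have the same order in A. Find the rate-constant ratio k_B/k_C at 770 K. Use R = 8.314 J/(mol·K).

0.108

Since both paths have the same order in A, the concentration cancels and S_{B/C} = k_B/k_C = (A_B/A_C)·exp[(E_C−E_B)/(RT)].
(E_C−E_B)/(RT) = (22.6−80.0)×10³/(8.314×770) = -57400/6402 = -8.966.
k_B/k_C = (7.42×10^7/87300)·exp(-8.966) = 849.9 × 1.276×10^-4 = 0.108.
Since E_B > E_C, raising the temperature improves selectivity toward B.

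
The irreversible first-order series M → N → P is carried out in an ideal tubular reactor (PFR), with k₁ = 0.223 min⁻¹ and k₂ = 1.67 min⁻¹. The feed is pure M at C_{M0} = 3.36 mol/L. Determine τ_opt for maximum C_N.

The intermediate peaks when r₁ = r₂, i.e. k₁e^(−k₁τ) = k₂e^(−k₂τ), giving τ_opt = ln(k₂/k₁)/(k₂−k₁).
= ln(1.67/0.223)/(1.67−0.223) = ln(7.489)/1.447 = 2.013/1.447 = 1.39 min.

1.39 min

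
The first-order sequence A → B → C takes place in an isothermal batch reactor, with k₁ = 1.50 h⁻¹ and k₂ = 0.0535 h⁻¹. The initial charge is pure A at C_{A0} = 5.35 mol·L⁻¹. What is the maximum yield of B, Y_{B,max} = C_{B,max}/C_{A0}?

Evaluating C_B at t_opt = ln(k₂/k₁)/(k₂−k₁) gives C_{B,max}/C_{A0} = (k₁/k₂)^[k₂/(k₂−k₁)].
= (1.50/0.0535)^(0.0535/(0.0535−1.50)) = (28.04)^(-0.03699) = 0.8840.

0.884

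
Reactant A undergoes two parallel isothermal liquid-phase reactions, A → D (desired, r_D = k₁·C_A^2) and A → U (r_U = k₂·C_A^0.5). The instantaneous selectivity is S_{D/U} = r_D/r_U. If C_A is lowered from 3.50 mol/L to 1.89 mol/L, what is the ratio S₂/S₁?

0.397

S_{D/U} = (k₁/k₂)·C_A^1.5, so S₂/S₁ = (C_{A,2}/C_{A,1})^1.5.
= (1.89/3.50)^1.5 = (0.5400)^1.5 = 0.397.
Selectivity toward D falls as C_A falls — high-concentration operation is favoured.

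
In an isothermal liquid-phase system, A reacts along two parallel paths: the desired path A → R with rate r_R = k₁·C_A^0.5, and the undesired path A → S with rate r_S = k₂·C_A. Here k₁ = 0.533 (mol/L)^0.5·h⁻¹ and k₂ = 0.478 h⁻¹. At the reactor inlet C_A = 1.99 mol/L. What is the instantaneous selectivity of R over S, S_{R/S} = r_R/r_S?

S_{R/S} = r_R/r_S = (k₁·C_A^0.5)/(k₂·C_A) = (k₁/k₂)·C_A^-0.5.
= (0.533×1.990^0.5) / (0.478×1.990) = 0.7519/0.9512 = 0.790.
The undesired path is higher order in A, so low C_A (CSTR or dilute feed) favours R.

0.790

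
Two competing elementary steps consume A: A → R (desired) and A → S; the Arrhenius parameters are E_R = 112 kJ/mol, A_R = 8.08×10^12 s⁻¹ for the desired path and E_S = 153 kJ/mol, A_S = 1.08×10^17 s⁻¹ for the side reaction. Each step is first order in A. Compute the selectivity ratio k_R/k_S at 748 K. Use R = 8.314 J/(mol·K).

Since both paths have the same order in A, the concentration cancels and S_{R/S} = k_R/k_S = (A_R/A_S)·exp[(E_S−E_R)/(RT)].
(E_S−E_R)/(RT) = (153−112)×10³/(8.314×748) = 41000/6219 = 6.593.
k_R/k_S = (8.08×10^12/1.08×10^17)·exp(6.593) = 7.481×10^-5 × 729.8 = 0.0546.
Since E_R < E_S, lowering the temperature improves selectivity toward R.

0.0546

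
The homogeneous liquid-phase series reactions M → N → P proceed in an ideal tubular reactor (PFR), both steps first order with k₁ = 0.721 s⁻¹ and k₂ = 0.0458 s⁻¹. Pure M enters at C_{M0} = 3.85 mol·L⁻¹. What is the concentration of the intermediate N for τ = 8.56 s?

2.77 mol·L⁻¹

The intermediate concentration in a first-order A→B→C sequence is C_N = k₁C_{M0}(e^(−k₁τ) − e^(−k₂τ))/(k₂−k₁).
e^(−k₁τ) = e^(−0.721×8.56) = e^(−6.172) = 0.002088; e^(−k₂τ) = e^(−0.3920) = 0.6757.
C_N = 0.721×3.85/(0.0458−0.721) × (0.002088−0.6757) = (-4.111)×(-0.6736) = 2.769 mol·L⁻¹.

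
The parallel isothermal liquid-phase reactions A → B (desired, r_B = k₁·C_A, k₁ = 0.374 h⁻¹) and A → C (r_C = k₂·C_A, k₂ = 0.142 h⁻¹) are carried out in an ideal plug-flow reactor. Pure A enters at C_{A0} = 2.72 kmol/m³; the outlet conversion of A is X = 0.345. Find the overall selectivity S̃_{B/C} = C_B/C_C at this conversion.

C_A = C_{A0}(1−X) = 1.782 kmol/m³.
Both paths are first order in A, so the instantaneous fraction to B is constant: dC_B/d(−C_A) = k₁/(k₁+k₂) = 0.7248.
C_B = 0.7248·(C_{A0}−C_A) = 0.7248×0.9384 = 0.680 kmol/m³.
C_C = (C_{A0}−C_A)−C_B = 0.2582 kmol/m³; S̃_{B/C} = 0.6802/0.2582 = 2.63.

2.63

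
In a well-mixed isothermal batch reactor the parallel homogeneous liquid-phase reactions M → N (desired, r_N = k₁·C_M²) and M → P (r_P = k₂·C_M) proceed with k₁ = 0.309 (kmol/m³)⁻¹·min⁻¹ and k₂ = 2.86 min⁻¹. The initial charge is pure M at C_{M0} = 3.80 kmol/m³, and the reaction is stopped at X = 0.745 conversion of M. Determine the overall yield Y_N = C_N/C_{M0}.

C_M = C_{M0}(1−X) = 0.9690 kmol/m³.
Along a PFR/batch, dC_P/dC_M = −r_P/(r_N+r_P) = −k₂/(k₂+k₁·C_M).
Integrating from C_{M0} to C_M: C_P = (2.86/0.309)·ln[(2.86+0.309·3.80)/(2.86+0.309·0.969)] = 9.256·ln(4.034/3.159) = 2.262 kmol/m³.
Then C_N = (C_{M0}−C_M) − C_P = 2.831 − 2.262 = 0.5687 kmol/m³.
Y_N = C_N/C_{M0} = 0.5687/3.80 = 0.150.

0.150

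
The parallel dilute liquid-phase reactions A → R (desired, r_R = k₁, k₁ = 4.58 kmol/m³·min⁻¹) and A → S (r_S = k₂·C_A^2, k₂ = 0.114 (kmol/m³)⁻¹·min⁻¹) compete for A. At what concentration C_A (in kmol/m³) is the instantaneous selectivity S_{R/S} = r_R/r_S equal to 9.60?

2.05 kmol/m³

S_{R/S} = (k₁/k₂)·C_A^-2 ⇒ C_A = (S·k₂/k₁)^(-0.5).
= (9.60×0.114/4.58)^(-0.5) = (0.2390)^(-0.5) = 2.05 kmol/m³.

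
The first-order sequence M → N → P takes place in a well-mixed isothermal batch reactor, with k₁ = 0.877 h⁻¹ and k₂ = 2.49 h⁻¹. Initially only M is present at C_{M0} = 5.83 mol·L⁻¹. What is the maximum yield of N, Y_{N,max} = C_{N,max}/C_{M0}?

Evaluating C_N at t_opt = ln(k₂/k₁)/(k₂−k₁) gives C_{N,max}/C_{M0} = (k₁/k₂)^[k₂/(k₂−k₁)].
= (0.877/2.49)^(2.49/(2.49−0.877)) = (0.3522)^(1.544) = 0.1997.

0.200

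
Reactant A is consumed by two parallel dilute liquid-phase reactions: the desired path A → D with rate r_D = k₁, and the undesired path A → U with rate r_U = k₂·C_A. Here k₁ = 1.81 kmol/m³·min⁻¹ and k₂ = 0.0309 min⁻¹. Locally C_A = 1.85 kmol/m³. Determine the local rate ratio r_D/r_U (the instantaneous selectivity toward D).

31.7

S_{D/U} = r_D/r_U = (k₁)/(k₂·C_A) = (k₁/k₂)·C_A⁻¹.
= (1.81) / (0.0309×1.850) = 1.810/0.05717 = 31.7.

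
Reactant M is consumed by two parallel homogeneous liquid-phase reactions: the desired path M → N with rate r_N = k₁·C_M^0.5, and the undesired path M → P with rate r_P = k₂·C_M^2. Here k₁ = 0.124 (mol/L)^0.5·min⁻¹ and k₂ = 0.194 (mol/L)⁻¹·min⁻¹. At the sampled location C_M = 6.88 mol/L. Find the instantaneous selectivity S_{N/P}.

S_{N/P} = r_N/r_P = (k₁·C_M^0.5)/(k₂·C_M^2) = (k₁/k₂)·C_M^-1.5.
= (0.124×6.880^0.5) / (0.194×6.880^2) = 0.3252/9.183 = 0.0354.

0.0354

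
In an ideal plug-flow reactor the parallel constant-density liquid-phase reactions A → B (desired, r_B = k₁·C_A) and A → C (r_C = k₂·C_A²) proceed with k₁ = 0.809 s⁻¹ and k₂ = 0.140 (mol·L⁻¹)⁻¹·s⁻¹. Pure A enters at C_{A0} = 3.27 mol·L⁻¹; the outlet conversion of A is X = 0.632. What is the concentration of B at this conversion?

C_A = C_{A0}(1−X) = 1.203 mol·L⁻¹.
Along a PFR/batch, dC_B/dC_A = −r_B/(r_B+r_C) = −k₁/(k₁+k₂·C_A).
Integrating from C_{A0} to C_A: C_B = (0.809/0.140)·ln[(0.809+0.140·3.27)/(0.809+0.140·1.20)] = 5.779·ln(1.267/0.9775) = 1.498 mol·L⁻¹.

1.50 mol·L⁻¹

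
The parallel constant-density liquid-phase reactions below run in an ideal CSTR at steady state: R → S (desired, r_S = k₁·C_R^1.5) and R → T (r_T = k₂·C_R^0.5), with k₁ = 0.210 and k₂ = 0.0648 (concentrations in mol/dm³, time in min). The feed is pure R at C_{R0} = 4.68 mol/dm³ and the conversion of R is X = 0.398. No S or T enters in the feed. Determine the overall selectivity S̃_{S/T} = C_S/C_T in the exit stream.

9.13

Exit C_R = C_{R0}(1−X) = 4.68×0.602 = 2.817 mol/dm³.
Rates in a CSTR are evaluated at the outlet concentration: r_S = 0.210×2.817^1.5 = 0.9931, r_T = 0.0648×2.817^0.5 = 0.1088.
Overall selectivity = C_S/C_T = r_Sτ/(r_Tτ) = r_S/r_T = 9.13.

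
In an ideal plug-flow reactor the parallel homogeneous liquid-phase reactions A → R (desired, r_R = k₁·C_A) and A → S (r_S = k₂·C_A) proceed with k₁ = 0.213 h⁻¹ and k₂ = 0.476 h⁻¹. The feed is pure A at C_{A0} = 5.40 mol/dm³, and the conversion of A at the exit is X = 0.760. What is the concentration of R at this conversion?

C_A = C_{A0}(1−X) = 1.296 mol/dm³.
Both paths are first order in A, so the instantaneous fraction to R is constant: dC_R/d(−C_A) = k₁/(k₁+k₂) = 0.3091.
C_R = 0.3091·(C_{A0}−C_A) = 0.3091×4.104 = 1.27 mol/dm³.

1.27 mol/dm³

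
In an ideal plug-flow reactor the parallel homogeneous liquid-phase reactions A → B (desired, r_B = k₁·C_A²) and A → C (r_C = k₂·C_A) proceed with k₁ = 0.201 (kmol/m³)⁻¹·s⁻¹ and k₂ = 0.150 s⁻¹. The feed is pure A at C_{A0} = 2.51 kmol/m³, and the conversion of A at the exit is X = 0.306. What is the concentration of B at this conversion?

0.567 kmol/m³

C_A = C_{A0}(1−X) = 1.742 kmol/m³.
Along a PFR/batch, dC_C/dC_A = −r_C/(r_B+r_C) = −k₂/(k₂+k₁·C_A).
Integrating from C_{A0} to C_A: C_C = (0.150/0.201)·ln[(0.150+0.201·2.51)/(0.150+0.201·1.74)] = 0.7463·ln(0.6545/0.5001) = 0.2008 kmol/m³.
Then C_B = (C_{A0}−C_A) − C_C = 0.7681 − 0.2008 = 0.5673 kmol/m³.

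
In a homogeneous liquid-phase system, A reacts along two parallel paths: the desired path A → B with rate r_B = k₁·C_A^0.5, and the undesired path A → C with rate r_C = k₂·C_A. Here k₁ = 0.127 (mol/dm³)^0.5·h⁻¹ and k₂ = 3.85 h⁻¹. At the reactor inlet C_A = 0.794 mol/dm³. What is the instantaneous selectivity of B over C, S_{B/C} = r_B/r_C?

S_{B/C} = r_B/r_C = (k₁·C_A^0.5)/(k₂·C_A) = (k₁/k₂)·C_A^-0.5.
= (0.127×0.7940^0.5) / (3.85×0.7940) = 0.1132/3.057 = 0.0370.
The undesired path is higher order in A, so low C_A (CSTR or dilute feed) favours B.

0.0370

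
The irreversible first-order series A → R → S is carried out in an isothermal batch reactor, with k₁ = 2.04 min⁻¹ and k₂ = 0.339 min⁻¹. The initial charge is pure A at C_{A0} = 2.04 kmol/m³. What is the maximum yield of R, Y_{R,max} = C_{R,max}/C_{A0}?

0.699

For a first-order series the maximum intermediate yield is C_{R,max}/C_{A0} = (k₁/k₂)^[k₂/(k₂−k₁)].
= (2.04/0.339)^(0.339/(0.339−2.04)) = (6.018)^(-0.1993) = 0.6993.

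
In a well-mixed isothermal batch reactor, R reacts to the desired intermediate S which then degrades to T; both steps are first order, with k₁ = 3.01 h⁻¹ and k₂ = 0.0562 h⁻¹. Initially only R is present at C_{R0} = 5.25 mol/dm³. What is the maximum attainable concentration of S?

At the optimum, C_{S,max}/C_{R0} = (k₁/k₂)^[k₂/(k₂−k₁)].
= (3.01/0.0562)^(0.0562/(0.0562−3.01)) = (53.56)^(-0.01903) = 0.9271.
C_{S,max} = 0.9271×5.25 = 4.87 mol/dm³.

4.87 mol/dm³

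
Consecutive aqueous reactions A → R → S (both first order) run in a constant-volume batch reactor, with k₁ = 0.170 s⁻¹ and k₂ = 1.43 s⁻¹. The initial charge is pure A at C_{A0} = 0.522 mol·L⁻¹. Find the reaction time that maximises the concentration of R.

1.69 s

For first-order series the maximum of C_R occurs at t_opt = ln(k₂/k₁)/(k₂−k₁).
= ln(1.43/0.170)/(1.43−0.170) = ln(8.412)/1.260 = 2.130/1.260 = 1.69 s.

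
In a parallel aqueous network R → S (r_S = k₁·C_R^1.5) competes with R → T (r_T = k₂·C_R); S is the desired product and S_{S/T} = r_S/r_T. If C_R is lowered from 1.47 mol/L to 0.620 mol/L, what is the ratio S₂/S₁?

0.649

S_{S/T} = (k₁/k₂)·C_R^0.5, so S₂/S₁ = (C_{R,2}/C_{R,1})^0.5.
= (0.620/1.47)^0.5 = (0.4218)^0.5 = 0.649.
Selectivity toward S falls as C_R falls — high-concentration operation is favoured.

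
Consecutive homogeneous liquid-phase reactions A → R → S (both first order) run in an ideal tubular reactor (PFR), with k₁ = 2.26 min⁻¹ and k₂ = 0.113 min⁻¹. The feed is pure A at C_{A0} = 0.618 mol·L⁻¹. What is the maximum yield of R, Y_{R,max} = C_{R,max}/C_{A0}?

0.854

Evaluating C_R at τ_opt = ln(k₂/k₁)/(k₂−k₁) gives C_{R,max}/C_{A0} = (k₁/k₂)^[k₂/(k₂−k₁)].
= (2.26/0.113)^(0.113/(0.113−2.26)) = (20.00)^(-0.05263) = 0.8541.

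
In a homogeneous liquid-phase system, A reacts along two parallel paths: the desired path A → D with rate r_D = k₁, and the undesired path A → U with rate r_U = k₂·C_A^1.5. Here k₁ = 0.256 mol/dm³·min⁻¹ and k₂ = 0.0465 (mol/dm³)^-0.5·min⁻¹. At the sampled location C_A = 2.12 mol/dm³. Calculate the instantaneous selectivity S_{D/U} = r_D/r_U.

S_{D/U} = r_D/r_U = (k₁)/(k₂·C_A^1.5) = (k₁/k₂)·C_A^-1.5.
= (0.256) / (0.0465×2.120^1.5) = 0.2560/0.1435 = 1.78.

1.78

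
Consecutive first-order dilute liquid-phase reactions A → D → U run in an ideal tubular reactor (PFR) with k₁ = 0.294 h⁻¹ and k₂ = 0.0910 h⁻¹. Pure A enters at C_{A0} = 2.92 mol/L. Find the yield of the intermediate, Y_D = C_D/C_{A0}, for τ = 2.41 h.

0.450

Solving the coupled first-order balances gives C_D(τ) = [k₁/(k₂−k₁)]·C_{A0}·(e^(−k₁τ) − e^(−k₂τ)).
e^(−k₁τ) = e^(−0.294×2.41) = e^(−0.7085) = 0.4924; e^(−k₂τ) = e^(−0.2193) = 0.8031.
C_D = 0.294×2.92/(0.0910−0.294) × (0.4924−0.8031) = (-4.229)×(-0.3107) = 1.314 mol/L.
Y_D = C_D/C_{A0} = 1.314/2.92 = 0.450.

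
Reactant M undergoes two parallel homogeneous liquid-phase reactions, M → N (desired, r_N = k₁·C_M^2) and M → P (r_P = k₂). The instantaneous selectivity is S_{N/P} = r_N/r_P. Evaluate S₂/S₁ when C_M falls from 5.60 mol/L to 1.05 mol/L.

0.0352

S_{N/P} = (k₁/k₂)·C_M^2, so S₂/S₁ = (C_{M,2}/C_{M,1})^2.
= (1.05/5.60)^2 = (0.1875)^2 = 0.0352.
Selectivity toward N falls as C_M falls — high-concentration operation is favoured.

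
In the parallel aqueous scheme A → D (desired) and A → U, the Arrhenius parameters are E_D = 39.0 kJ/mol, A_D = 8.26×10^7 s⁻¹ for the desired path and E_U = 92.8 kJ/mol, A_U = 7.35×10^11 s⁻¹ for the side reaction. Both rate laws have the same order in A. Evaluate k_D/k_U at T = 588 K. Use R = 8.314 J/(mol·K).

6.76

k_D/k_U = (A_D/A_U)·exp[−(E_D−E_U)/(RT)] = (A_D/A_U)·exp[(E_U−E_D)/(RT)].
(E_U−E_D)/(RT) = (92.8−39.0)×10³/(8.314×588) = 53800/4889 = 11.01.
k_D/k_U = (8.26×10^7/7.35×10^11)·exp(11.01) = 1.124×10^-4 × 60182 = 6.76.
Since E_D < E_U, lowering the temperature improves selectivity toward D.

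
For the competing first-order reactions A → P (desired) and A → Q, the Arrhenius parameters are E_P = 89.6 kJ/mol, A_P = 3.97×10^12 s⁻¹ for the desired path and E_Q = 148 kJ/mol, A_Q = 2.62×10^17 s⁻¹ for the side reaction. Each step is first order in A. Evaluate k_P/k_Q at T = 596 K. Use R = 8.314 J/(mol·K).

1.99

Since both paths have the same order in A, the concentration cancels and S_{P/Q} = k_P/k_Q = (A_P/A_Q)·exp[(E_Q−E_P)/(RT)].
(E_Q−E_P)/(RT) = (148−89.6)×10³/(8.314×596) = 58400/4955 = 11.79.
k_P/k_Q = (3.97×10^12/2.62×10^17)·exp(11.79) = 1.515×10^-5 × 1.314×10^5 = 1.99.
Since E_P < E_Q, lowering the temperature improves selectivity toward P.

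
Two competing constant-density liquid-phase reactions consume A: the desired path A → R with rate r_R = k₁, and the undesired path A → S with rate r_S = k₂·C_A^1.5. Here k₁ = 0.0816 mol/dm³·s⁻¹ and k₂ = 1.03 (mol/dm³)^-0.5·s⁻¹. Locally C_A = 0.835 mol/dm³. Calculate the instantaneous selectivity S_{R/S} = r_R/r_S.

0.104

S_{R/S} = r_R/r_S = (k₁)/(k₂·C_A^1.5) = (k₁/k₂)·C_A^-1.5.
= (0.0816) / (1.03×0.8350^1.5) = 0.08160/0.7859 = 0.104.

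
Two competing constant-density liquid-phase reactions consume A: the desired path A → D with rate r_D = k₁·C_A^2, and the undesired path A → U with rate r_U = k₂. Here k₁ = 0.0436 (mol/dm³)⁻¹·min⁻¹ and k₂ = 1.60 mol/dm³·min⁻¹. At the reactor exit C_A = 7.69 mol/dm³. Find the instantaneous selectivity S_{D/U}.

S_{D/U} = r_D/r_U = (k₁·C_A^2)/(k₂) = (k₁/k₂)·C_A^2.
= (0.0436×7.690^2) / (1.60) = 2.578/1.600 = 1.61.
Since the desired path is higher order in A, keeping C_A high (PFR or concentrated feed) favours D.

1.61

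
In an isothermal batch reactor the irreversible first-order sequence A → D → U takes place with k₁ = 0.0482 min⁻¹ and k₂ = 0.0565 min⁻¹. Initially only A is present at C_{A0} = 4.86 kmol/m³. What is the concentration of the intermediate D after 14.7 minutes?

1.60 kmol/m³

The intermediate concentration in a first-order A→B→C sequence is C_D = k₁C_{A0}(e^(−k₁t) − e^(−k₂t))/(k₂−k₁).
e^(−k₁t) = e^(−0.0482×14.7) = e^(−0.7085) = 0.4924; e^(−k₂t) = e^(−0.8306) = 0.4358.
C_D = 0.0482×4.86/(0.0565−0.0482) × (0.4924−0.4358) = 28.22×0.05655 = 1.596 kmol/m³.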